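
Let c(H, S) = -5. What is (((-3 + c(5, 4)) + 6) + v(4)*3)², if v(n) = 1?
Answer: 1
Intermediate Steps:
(((-3 + c(5, 4)) + 6) + v(4)*3)² = (((-3 - 5) + 6) + 1*3)² = ((-8 + 6) + 3)² = (-2 + 3)² = 1² = 1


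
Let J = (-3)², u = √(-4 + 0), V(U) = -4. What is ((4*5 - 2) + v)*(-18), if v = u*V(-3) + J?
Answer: -486 + 144*I ≈ -486.0 + 144.0*I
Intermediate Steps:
u = 2*I (u = √(-4) = 2*I ≈ 2.0*I)
J = 9
v = 9 - 8*I (v = (2*I)*(-4) + 9 = -8*I + 9 = 9 - 8*I ≈ 9.0 - 8.0*I)
((4*5 - 2) + v)*(-18) = ((4*5 - 2) + (9 - 8*I))*(-18) = ((20 - 2) + (9 - 8*I))*(-18) = (18 + (9 - 8*I))*(-18) = (27 - 8*I)*(-18) = -486 + 144*I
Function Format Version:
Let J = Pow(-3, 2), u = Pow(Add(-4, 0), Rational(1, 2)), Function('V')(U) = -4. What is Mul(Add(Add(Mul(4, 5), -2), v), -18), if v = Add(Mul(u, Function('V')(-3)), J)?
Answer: Add(-486, Mul(144, I)) ≈ Add(-486.00, Mul(144.00, I))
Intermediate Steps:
u = Mul(2, I) (u = Pow(-4, Rational(1, 2)) = Mul(2, I) ≈ Mul(2.0000, I))
J = 9
v = Add(9, Mul(-8, I)) (v = Add(Mul(Mul(2, I), -4), 9) = Add(Mul(-8, I), 9) = Add(9, Mul(-8, I)) ≈ Add(9.0000, Mul(-8.0000, I)))
Mul(Add(Add(Mul(4, 5), -2), v), -18) = Mul(Add(Add(Mul(4, 5), -2), Add(9, Mul(-8, I))), -18) = Mul(Add(Add(20, -2), Add(9, Mul(-8, I))), -18) = Mul(Add(18, Add(9, Mul(-8, I))), -18) = Mul(Add(27, Mul(-8, I)), -18) = Add(-486, Mul(144, I))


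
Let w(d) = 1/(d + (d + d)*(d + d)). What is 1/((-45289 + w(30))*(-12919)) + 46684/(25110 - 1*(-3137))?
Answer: 99150820588971734/59993000305893517 ≈ 1.6527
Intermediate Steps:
w(d) = 1/(d + 4*d²) (w(d) = 1/(d + (2*d)*(2*d)) = 1/(d + 4*d²))
1/((-45289 + w(30))*(-12919)) + 46684/(25110 - 1*(-3137)) = 1/(-45289 + 1/(30*(1 + 4*30))*(-12919)) + 46684/(25110 - 1*(-3137)) = -1/12919/(-45289 + 1/(30*(1 + 120))) + 46684/(25110 + 3137) = -1/12919/(-45289 + (1/30)/121) + 46684/28247 = -1/12919/(-45289 + (1/30)*(1/121)) + 46684*(1/28247) = -1/12919/(-45289 + 1/3630) + 46684/28247 = -1/12919/(-164399069/3630) + 46684/28247 = -3630/164399069*(-1/12919) + 46684/28247 = 3630/2123871572411 + 46684/28247 = 99150820588971734/59993000305893517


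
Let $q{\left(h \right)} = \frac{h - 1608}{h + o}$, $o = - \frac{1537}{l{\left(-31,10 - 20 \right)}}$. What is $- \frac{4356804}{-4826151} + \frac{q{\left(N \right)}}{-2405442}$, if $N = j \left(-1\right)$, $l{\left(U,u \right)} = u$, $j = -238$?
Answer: $\frac{2280576675753842}{2526253115051523} \approx 0.90275$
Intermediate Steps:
$o = \frac{1537}{10}$ ($o = - \frac{1537}{10 - 20} = - \frac{1537}{-10} = \left(-1537\right) \left(- \frac{1}{10}\right) = \frac{1537}{10} \approx 153.7$)
$N = 238$ ($N = \left(-238\right) \left(-1\right) = 238$)
$q{\left(h \right)} = \frac{-1608 + h}{\frac{1537}{10} + h}$ ($q{\left(h \right)} = \frac{h - 1608}{h + \frac{1537}{10}} = \frac{-1608 + h}{\frac{1537}{10} + h}$)
$- \frac{4356804}{-4826151} + \frac{q{\left(N \right)}}{-2405442} = - \frac{4356804}{-4826151} + \frac{10 \frac{1}{1537 + 10 \cdot 238} \left(-1608 + 238\right)}{-2405442} = \left(-4356804\right) \left(- \frac{1}{4826151}\right) + 10 \frac{1}{1537 + 2380} \left(-1370\right) \left(- \frac{1}{2405442}\right) = \frac{1452268}{1608717} + 10 \cdot \frac{1}{3917} \left(-1370\right) \left(- \frac{1}{2405442}\right) = \frac{1452268}{1608717} - - \frac{6850}{4711058157} = \frac{1452268}{1608717} + \frac{6850}{4711058157} = \frac{2280576675753842}{2526253115051523}$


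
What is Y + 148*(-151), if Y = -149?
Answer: -22497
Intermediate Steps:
Y + 148*(-151) = -149 + 148*(-151) = -149 - 22348 = -22497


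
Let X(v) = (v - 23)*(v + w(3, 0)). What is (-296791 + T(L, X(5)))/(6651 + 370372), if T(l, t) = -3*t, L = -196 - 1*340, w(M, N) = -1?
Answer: -296575/377023 ≈ -0.78662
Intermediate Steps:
L = -536 (L = -196 - 340 = -536)
X(v) = (-1 + v)*(-23 + v) (X(v) = (v - 23)*(v - 1) = (-23 + v)*(-1 + v) = (-1 + v)*(-23 + v))
(-296791 + T(L, X(5)))/(6651 + 370372) = (-296791 - 3*(23 + 5² - 24*5))/(6651 + 370372) = (-296791 - 3*(23 + 25 - 120))/377023 = (-296791 - 3*(-72))*(1/377023) = (-296791 + 216)*(1/377023) = -296575*1/377023 = -296575/377023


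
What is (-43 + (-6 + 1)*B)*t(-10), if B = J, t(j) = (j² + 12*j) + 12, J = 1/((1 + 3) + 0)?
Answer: 354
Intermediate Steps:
J = ¼ (J = 1/(4 + 0) = 1/4 = ¼ ≈ 0.25000)
t(j) = 12 + j² + 12*j
B = ¼ ≈ 0.25000
(-43 + (-6 + 1)*B)*t(-10) = (-43 + (-6 + 1)*(¼))*(12 + (-10)² + 12*(-10)) = (-43 - 5*¼)*(12 + 100 - 120) = (-43 - 5/4)*(-8) = -177/4*(-8) = 354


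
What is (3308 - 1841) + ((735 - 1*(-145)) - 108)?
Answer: 2239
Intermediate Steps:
(3308 - 1841) + ((735 - 1*(-145)) - 108) = 1467 + ((735 + 145) - 108) = 1467 + (880 - 108) = 1467 + 772 = 2239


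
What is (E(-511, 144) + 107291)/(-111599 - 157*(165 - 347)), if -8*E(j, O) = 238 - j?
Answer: -857579/664200 ≈ -1.2911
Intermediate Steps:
E(j, O) = -119/4 + j/8 (E(j, O) = -(238 - j)/8 = -119/4 + j/8)
(E(-511, 144) + 107291)/(-111599 - 157*(165 - 347)) = ((-119/4 + (⅛)*(-511)) + 107291)/(-111599 - 157*(165 - 347)) = ((-119/4 - 511/8) + 107291)/(-111599 - 157*(-182)) = (-749/8 + 107291)/(-111599 + 28574) = (857579/8)/(-83025) = (857579/8)*(-1/83025) = -857579/664200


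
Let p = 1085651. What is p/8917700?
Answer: 1085651/8917700 ≈ 0.12174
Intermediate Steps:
p/8917700 = 1085651/8917700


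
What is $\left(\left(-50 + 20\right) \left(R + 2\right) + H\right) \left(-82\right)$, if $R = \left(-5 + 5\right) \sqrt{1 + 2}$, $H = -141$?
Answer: $16482$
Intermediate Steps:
$R = 0$ ($R = 0 \sqrt{3} = 0$)
$\left(\left(-50 + 20\right) \left(R + 2\right) + H\right) \left(-82\right) = \left(\left(-50 + 20\right) \left(0 + 2\right) - 141\right) \left(-82\right) = \left(\left(-30\right) 2 - 141\right) \left(-82\right) = \left(-60 - 141\right) \left(-82\right) = \left(-201\right) \left(-82\right) = 16482$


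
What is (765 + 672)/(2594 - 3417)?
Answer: -1437/823 ≈ -1.7461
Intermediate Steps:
(765 + 672)/(2594 - 3417) = 1437/(-823) = 1437*(-1/823) = -1437/823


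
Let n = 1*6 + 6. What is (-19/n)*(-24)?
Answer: 38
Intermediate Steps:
n = 12 (n = 6 + 6 = 12)
(-19/n)*(-24) = (-19/12)*(-24) = ((1/12)*(-19))*(-24) = -19/12*(-24) = 38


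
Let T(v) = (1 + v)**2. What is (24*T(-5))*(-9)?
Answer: -3456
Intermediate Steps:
(24*T(-5))*(-9) = (24*(1 - 5)**2)*(-9) = (24*(-4)**2)*(-9) = (24*16)*(-9) = 384*(-9) = -3456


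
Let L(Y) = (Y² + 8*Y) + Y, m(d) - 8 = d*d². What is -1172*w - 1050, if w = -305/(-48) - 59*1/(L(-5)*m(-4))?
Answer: -7085689/840 ≈ -8435.3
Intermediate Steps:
m(d) = 8 + d³ (m(d) = 8 + d*d² = 8 + d³)
L(Y) = Y² + 9*Y
w = 21173/3360 (w = -305/(-48) - 59*(-1/(5*(8 + (-4)³)*(9 - 5))) = -305*(-1/48) - 59*(-1/(20*(8 - 64))) = 305/48 - 59/((-56*(-20))) = 305/48 - 59/1120 = 21173/3360 ≈ 6.3015)
-1172*w - 1050 = -1172*21173/3360 - 1050 = -6203689/840 - 1050 = -7085689/840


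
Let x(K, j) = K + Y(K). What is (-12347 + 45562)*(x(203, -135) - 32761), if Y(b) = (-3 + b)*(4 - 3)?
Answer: -1074770970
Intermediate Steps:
Y(b) = -3 + b (Y(b) = (-3 + b)*1 = -3 + b)
x(K, j) = -3 + 2*K (x(K, j) = K + (-3 + K) = -3 + 2*K)
(-12347 + 45562)*(x(203, -135) - 32761) = (-12347 + 45562)*((-3 + 2*203) - 32761) = 33215*((-3 + 406) - 32761) = 33215*(403 - 32761) = 33215*(-32358) = -1074770970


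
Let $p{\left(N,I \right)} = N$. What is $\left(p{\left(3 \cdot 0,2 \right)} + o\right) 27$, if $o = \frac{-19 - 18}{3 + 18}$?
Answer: $- \frac{333}{7} \approx -47.571$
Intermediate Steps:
$o = - \frac{37}{21} \approx -1.7619$
$\left(p{\left(3 \cdot 0,2 \right)} + o\right) 27 = \left(3 \cdot 0 - \frac{37}{21}\right) 27 = \left(0 - \frac{37}{21}\right) 27 = \left(- \frac{37}{21}\right) 27 = - \frac{333}{7}$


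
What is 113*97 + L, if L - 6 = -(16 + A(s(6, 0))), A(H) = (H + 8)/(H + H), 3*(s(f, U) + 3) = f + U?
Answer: 21909/2 ≈ 10955.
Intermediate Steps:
s(f, U) = -3 + U/3 + f/3 (s(f, U) = -3 + (f + U)/3 = -3 + (U + f)/3 = -3 + (U/3 + f/3) = -3 + U/3 + f/3)
A(H) = (8 + H)/(2*H) (A(H) = (8 + H)/((2*H)) = (8 + H)*(1/(2*H)) = (8 + H)/(2*H))
L = -13/2 (L = 6 - (16 + (8 + (-3 + (⅓)*0 + (⅓)*6))/(2*(-3 + (⅓)*0 + (⅓)*6))) = 6 - (16 + (8 + (-3 + 0 + 2))/(2*(-3 + 0 + 2))) = 6 - (16 + (½)*(8 - 1)/(-1)) = 6 - (16 + (½)*(-1)*7) = 6 - (16 - 7/2) = 6 - 1*25/2 = 6 - 25/2 = -13/2 ≈ -6.5000)
113*97 + L = 113*97 - 13/2 = 10961 - 13/2 = 21909/2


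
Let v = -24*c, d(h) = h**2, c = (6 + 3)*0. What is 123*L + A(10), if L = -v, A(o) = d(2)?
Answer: 4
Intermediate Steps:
c = 0 (c = 9*0 = 0)
A(o) = 4 (A(o) = 2**2 = 4)
v = 0 (v = -24*0 = 0)
L = 0 (L = -1*0 = 0)
123*L + A(10) = 123*0 + 4 = 0 + 4 = 4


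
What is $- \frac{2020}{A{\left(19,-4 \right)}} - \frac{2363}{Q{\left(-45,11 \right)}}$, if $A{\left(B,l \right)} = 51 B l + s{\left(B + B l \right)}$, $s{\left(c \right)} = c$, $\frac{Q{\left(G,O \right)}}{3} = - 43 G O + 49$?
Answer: $\frac{39996787}{83906622} \approx 0.47668$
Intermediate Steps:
$Q{\left(G,O \right)} = 147 - 129 G O$ ($Q{\left(G,O \right)} = 3 \left(- 43 G O + 49\right) = 3 \left(49 - 43 G O\right) = 147 - 129 G O$)
$A{\left(B,l \right)} = B + 52 B l$ ($A{\left(B,l \right)} = 51 B l + \left(B + B l\right) = B + 52 B l$)
$- \frac{2020}{A{\left(19,-4 \right)}} - \frac{2363}{Q{\left(-45,11 \right)}} = - \frac{2020}{19 \left(1 + 52 \left(-4\right)\right)} - \frac{2363}{147 - \left(-5805\right) 11} = - \frac{2020}{19 \left(1 - 208\right)} - \frac{2363}{147 + 63855} = - \frac{2020}{19 \left(-207\right)} - \frac{2363}{64002} = - \frac{2020}{-3933} - \frac{2363}{64002} = \left(-2020\right) \left(- \frac{1}{3933}\right) - \frac{2363}{64002} = \frac{2020}{3933} - \frac{2363}{64002} = \frac{39996787}{83906622}$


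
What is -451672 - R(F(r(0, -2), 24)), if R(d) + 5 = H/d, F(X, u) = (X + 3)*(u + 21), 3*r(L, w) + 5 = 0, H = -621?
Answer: -9033133/20 ≈ -4.5166e+5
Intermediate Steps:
r(L, w) = -5/3 (r(L, w) = -5/3 + (1/3)*0 = -5/3 + 0 = -5/3)
F(X, u) = (3 + X)*(21 + u)
R(d) = -5 - 621/d
-451672 - R(F(r(0, -2), 24)) = -451672 - (-5 - 621/(63 + 3*24 + 21*(-5/3) - 5/3*24)) = -451672 - (-5 - 621/(63 + 72 - 35 - 40)) = -451672 - (-5 - 621/60) = -451672 - (-5 - 621*1/60) = -451672 - (-5 - 207/20) = -451672 - 1*(-307/20) = -451672 + 307/20 = -9033133/20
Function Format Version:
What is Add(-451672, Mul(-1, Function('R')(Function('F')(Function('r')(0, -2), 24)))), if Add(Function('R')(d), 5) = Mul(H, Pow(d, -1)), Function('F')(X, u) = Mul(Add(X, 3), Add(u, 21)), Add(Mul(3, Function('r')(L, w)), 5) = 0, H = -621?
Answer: Rational(-9033133, 20) ≈ -4.5166e+5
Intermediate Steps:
Function('r')(L, w) = Rational(-5, 3) (Function('r')(L, w) = Add(Rational(-5, 3), Mul(Rational(1, 3), 0)) = Add(Rational(-5, 3), 0) = Rational(-5, 3))
Function('F')(X, u) = Mul(Add(3, X), Add(21, u))
Function('R')(d) = Add(-5, Mul(-621, Pow(d, -1)))
Add(-451672, Mul(-1, Function('R')(Function('F')(Function('r')(0, -2), 24)))) = Add(-451672, Mul(-1, Add(-5, Mul(-621, Pow(Add(63, Mul(3, 24), Mul(21, Rational(-5, 3)), Mul(Rational(-5, 3), 24)), -1))))) = Add(-451672, Mul(-1, Add(-5, Mul(-621, Pow(Add(63, 72, -35, -40), -1))))) = Add(-451672, Mul(-1, Add(-5, Mul(-621, Pow(60, -1))))) = Add(-451672, Mul(-1, Add(-5, Mul(-621, Rational(1, 60))))) = Add(-451672, Mul(-1, Add(-5, Rational(-207, 20)))) = Add(-451672, Mul(-1, Rational(-307, 20))) = Add(-451672, Rational(307, 20)) = Rational(-9033133, 20)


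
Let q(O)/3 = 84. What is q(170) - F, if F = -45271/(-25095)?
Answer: 6278669/25095 ≈ 250.20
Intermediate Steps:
F = 45271/25095 (F = -45271*(-1/25095) = 45271/25095 ≈ 1.8040)
q(O) = 252 (q(O) = 3*84 = 252)
q(170) - F = 252 - 1*45271/25095 = 252 - 45271/25095 = 6278669/25095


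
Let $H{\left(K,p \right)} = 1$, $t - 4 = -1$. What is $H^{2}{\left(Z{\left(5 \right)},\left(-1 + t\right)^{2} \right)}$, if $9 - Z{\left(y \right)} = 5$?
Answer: $1$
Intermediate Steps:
$Z{\left(y \right)} = 4$ ($Z{\left(y \right)} = 9 - 5 = 4$)
$t = 3$ ($t = 4 - 1 = 3$)
$H^{2}{\left(Z{\left(5 \right)},\left(-1 + t\right)^{2} \right)} = 1^{2} = 1$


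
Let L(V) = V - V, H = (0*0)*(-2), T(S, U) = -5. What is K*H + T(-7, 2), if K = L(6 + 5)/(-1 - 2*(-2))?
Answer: -5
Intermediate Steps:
H = 0 (H = 0*(-2) = 0)
L(V) = 0
K = 0 (K = 0/(-1 - 2*(-2)) = 0/(-1 + 4) = 0/3 = 0*(⅓) = 0)
K*H + T(-7, 2) = 0*0 - 5 = 0 - 5 = -5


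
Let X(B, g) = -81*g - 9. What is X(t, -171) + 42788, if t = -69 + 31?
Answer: 56630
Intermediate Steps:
t = -38
X(B, g) = -9 - 81*g
X(t, -171) + 42788 = (-9 - 81*(-171)) + 42788 = (-9 + 13851) + 42788 = 13842 + 42788 = 56630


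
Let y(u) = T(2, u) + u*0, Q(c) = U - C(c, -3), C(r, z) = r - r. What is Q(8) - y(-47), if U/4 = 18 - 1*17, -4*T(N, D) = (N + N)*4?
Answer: 8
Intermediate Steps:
C(r, z) = 0
T(N, D) = -2*N (T(N, D) = -(N + N)*4/4 = -2*N*4/4 = -2*N)
U = 4 (U = 4*(18 - 1*17) = 4*(18 - 17) = 4*1 = 4)
Q(c) = 4 (Q(c) = 4 - 1*0 = 4 + 0 = 4)
y(u) = -4 (y(u) = -2*2 + u*0 = -4 + 0 = -4)
Q(8) - y(-47) = 4 - 1*(-4) = 4 + 4 = 8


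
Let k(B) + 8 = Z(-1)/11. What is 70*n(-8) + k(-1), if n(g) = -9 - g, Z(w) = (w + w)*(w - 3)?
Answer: -850/11 ≈ -77.273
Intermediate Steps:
Z(w) = 2*w*(-3 + w) (Z(w) = (2*w)*(-3 + w) = 2*w*(-3 + w))
k(B) = -80/11 (k(B) = -8 + (2*(-1)*(-3 - 1))/11 = -8 + (2*(-1)*(-4))*(1/11) = -8 + 8*(1/11) = -8 + 8/11 = -80/11)
70*n(-8) + k(-1) = 70*(-9 - 1*(-8)) - 80/11 = 70*(-9 + 8) - 80/11 = 70*(-1) - 80/11 = -70 - 80/11 = -850/11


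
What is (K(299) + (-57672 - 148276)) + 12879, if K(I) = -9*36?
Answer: -193393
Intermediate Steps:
K(I) = -324
(K(299) + (-57672 - 148276)) + 12879 = (-324 + (-57672 - 148276)) + 12879 = (-324 - 205948) + 12879 = -206272 + 12879 = -193393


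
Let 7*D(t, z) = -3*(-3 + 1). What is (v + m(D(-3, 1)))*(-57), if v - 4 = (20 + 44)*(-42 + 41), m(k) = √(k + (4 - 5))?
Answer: 3420 - 57*I*√7/7 ≈ 3420.0 - 21.544*I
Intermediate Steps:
D(t, z) = 6/7 (D(t, z) = (-3*(-3 + 1))/7 = (-3*(-2))/7 = (⅐)*6 = 6/7)
m(k) = √(-1 + k) (m(k) = √(k - 1) = √(-1 + k))
v = -60 (v = 4 + (20 + 44)*(-42 + 41) = 4 + 64*(-1) = 4 - 64 = -60)
(v + m(D(-3, 1)))*(-57) = (-60 + √(-1 + 6/7))*(-57) = (-60 + √(-⅐))*(-57) = (-60 + I*√7/7)*(-57) = 3420 - 57*I*√7/7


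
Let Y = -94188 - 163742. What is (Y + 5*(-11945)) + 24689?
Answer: -292966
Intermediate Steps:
Y = -257930
(Y + 5*(-11945)) + 24689 = (-257930 + 5*(-11945)) + 24689 = (-257930 - 59725) + 24689 = -317655 + 24689 = -292966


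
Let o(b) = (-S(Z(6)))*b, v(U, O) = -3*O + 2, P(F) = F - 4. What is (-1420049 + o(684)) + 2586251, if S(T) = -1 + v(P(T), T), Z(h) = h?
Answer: 1177830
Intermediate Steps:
P(F) = -4 + F
v(U, O) = 2 - 3*O
S(T) = 1 - 3*T (S(T) = -1 + (2 - 3*T) = 1 - 3*T)
o(b) = 17*b (o(b) = (-(1 - 3*6))*b = (-(1 - 18))*b = (-1*(-17))*b = 17*b)
(-1420049 + o(684)) + 2586251 = (-1420049 + 17*684) + 2586251 = (-1420049 + 11628) + 2586251 = -1408421 + 2586251 = 1177830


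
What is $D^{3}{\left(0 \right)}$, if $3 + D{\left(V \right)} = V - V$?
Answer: $-27$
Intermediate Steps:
$D{\left(V \right)} = -3$ ($D{\left(V \right)} = -3 + \left(V - V\right) = -3 + 0 = -3$)
$D^{3}{\left(0 \right)} = \left(-3\right)^{3} = -27$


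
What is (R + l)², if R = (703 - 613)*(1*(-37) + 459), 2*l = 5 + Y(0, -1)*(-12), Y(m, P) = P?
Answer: 5772504529/4 ≈ 1.4431e+9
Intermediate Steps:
l = 17/2 (l = (5 - 1*(-12))/2 = (5 + 12)/2 = (½)*17 = 17/2 ≈ 8.5000)
R = 37980 (R = 90*(-37 + 459) = 90*422 = 37980)
(R + l)² = (37980 + 17/2)² = (75977/2)² = 5772504529/4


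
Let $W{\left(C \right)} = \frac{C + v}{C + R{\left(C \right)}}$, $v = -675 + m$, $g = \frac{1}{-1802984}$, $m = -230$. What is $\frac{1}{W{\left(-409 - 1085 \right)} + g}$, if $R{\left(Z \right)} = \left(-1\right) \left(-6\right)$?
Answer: $\frac{335355024}{540669641} \approx 0.62026$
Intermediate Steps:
$R{\left(Z \right)} = 6$
$g = - \frac{1}{1802984} \approx -5.5464 \cdot 10^{-7}$
$v = -905$ ($v = -675 - 230 = -905$)
$W{\left(C \right)} = \frac{-905 + C}{6 + C}$ ($W{\left(C \right)} = \frac{C - 905}{C + 6} = \frac{-905 + C}{6 + C}$)
$\frac{1}{W{\left(-409 - 1085 \right)} + g} = \frac{1}{\frac{-905 - 1494}{6 - 1494} - \frac{1}{1802984}} = \frac{1}{\frac{1}{-1488} \left(-2399\right) - \frac{1}{1802984}} = \frac{1}{\left(- \frac{1}{1488}\right) \left(-2399\right) - \frac{1}{1802984}} = \frac{1}{\frac{2399}{1488} - \frac{1}{1802984}} = \frac{1}{\frac{540669641}{335355024}} = \frac{335355024}{540669641}$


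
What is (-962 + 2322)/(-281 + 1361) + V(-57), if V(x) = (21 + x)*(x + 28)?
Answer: 28222/27 ≈ 1045.3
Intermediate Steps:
V(x) = (21 + x)*(28 + x)
(-962 + 2322)/(-281 + 1361) + V(-57) = (-962 + 2322)/(-281 + 1361) + (588 + (-57)² + 49*(-57)) = 1360/1080 + (588 + 3249 - 2793) = 1360*(1/1080) + 1044 = 34/27 + 1044 = 28222/27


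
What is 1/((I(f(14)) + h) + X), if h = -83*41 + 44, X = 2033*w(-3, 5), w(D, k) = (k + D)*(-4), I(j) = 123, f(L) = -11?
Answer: -1/19500 ≈ -5.1282e-5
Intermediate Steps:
w(D, k) = -4*D - 4*k (w(D, k) = (D + k)*(-4) = -4*D - 4*k)
X = -16264 (X = 2033*(-4*(-3) - 4*5) = 2033*(12 - 20) = 2033*(-8) = -16264)
h = -3359 (h = -3403 + 44 = -3359)
1/((I(f(14)) + h) + X) = 1/((123 - 3359) - 16264) = 1/(-3236 - 16264) = 1/(-19500) = -1/19500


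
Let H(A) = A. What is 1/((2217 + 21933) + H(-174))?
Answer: 1/23976 ≈ 4.1708e-5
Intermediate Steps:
1/((2217 + 21933) + H(-174)) = 1/((2217 + 21933) - 174) = 1/(24150 - 174) = 1/23976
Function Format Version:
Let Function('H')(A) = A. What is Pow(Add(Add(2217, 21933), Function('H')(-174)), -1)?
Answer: Rational(1, 23976) ≈ 4.1708e-5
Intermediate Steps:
Pow(Add(Add(2217, 21933), Function('H')(-174)), -1) = Pow(Add(Add(2217, 21933), -174), -1) = Pow(Add(24150, -174), -1) = Pow(23976, -1) = Rational(1, 23976)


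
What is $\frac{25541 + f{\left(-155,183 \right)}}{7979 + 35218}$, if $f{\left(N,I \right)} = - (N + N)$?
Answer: $\frac{1231}{2057} \approx 0.59844$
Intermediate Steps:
$f{\left(N,I \right)} = - 2 N$
$\frac{25541 + f{\left(-155,183 \right)}}{7979 + 35218} = \frac{25541 - -310}{7979 + 35218} = \frac{25541 + 310}{43197} = 25851 \cdot \frac{1}{43197} = \frac{1231}{2057}$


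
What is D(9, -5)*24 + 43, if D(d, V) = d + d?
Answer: 475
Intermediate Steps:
D(d, V) = 2*d
D(9, -5)*24 + 43 = (2*9)*24 + 43 = 18*24 + 43 = 432 + 43 = 475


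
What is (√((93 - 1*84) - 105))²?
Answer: -96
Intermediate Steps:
(√((93 - 1*84) - 105))² = (√((93 - 84) - 105))² = (√(9 - 105))² = (√(-96))² = (4*I*√6)² = -96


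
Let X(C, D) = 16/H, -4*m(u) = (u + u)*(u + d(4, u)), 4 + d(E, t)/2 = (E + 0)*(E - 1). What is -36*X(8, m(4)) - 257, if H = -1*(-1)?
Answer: -833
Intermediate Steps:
H = 1
d(E, t) = -8 + 2*E*(-1 + E) (d(E, t) = -8 + 2*((E + 0)*(E - 1)) = -8 + 2*(E*(-1 + E)) = -8 + 2*E*(-1 + E))
m(u) = -u*(16 + u)/2 (m(u) = -(u + u)*(u + (-8 - 2*4 + 2*4**2))/4 = -2*u*(u + (-8 - 8 + 2*16))/4 = -2*u*(u + (-8 - 8 + 32))/4 = -2*u*(u + 16)/4 = -2*u*(16 + u)/4 = -u*(16 + u)/2)
X(C, D) = 16 (X(C, D) = 16/1 = 16*1 = 16)
-36*X(8, m(4)) - 257 = -36*16 - 257 = -576 - 257 = -833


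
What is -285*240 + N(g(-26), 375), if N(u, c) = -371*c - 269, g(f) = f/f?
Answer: -207794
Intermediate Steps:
g(f) = 1
N(u, c) = -269 - 371*c
-285*240 + N(g(-26), 375) = -285*240 + (-269 - 371*375) = -68400 + (-269 - 139125) = -68400 - 139394 = -207794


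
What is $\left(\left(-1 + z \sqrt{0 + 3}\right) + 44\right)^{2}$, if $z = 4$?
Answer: $1897 + 344 \sqrt{3} \approx 2492.8$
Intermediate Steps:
$\left(\left(-1 + z \sqrt{0 + 3}\right) + 44\right)^{2} = \left(\left(-1 + 4 \sqrt{0 + 3}\right) + 44\right)^{2} = \left(\left(-1 + 4 \sqrt{3}\right) + 44\right)^{2} = \left(43 + 4 \sqrt{3}\right)^{2}$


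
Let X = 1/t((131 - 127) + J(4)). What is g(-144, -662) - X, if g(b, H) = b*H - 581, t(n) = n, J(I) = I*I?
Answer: 1894939/20 ≈ 94747.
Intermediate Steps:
J(I) = I²
g(b, H) = -581 + H*b (g(b, H) = H*b - 581 = -581 + H*b)
X = 1/20 (X = 1/((131 - 127) + 4²) = 1/(4 + 16) = 1/20 ≈ 0.050000)
g(-144, -662) - X = (-581 - 662*(-144)) - 1*1/20 = (-581 + 95328) - 1/20 = 94747 - 1/20 = 1894939/20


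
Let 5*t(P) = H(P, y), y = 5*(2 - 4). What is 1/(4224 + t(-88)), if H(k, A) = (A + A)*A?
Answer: 1/4264 ≈ 0.00023452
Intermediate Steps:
y = -10 (y = 5*(-2) = -10)
H(k, A) = 2*A**2 (H(k, A) = (2*A)*A = 2*A**2)
t(P) = 40 (t(P) = (2*(-10)**2)/5 = (2*100)/5 = (1/5)*200 = 40)
1/(4224 + t(-88)) = 1/(4224 + 40) = 1/4264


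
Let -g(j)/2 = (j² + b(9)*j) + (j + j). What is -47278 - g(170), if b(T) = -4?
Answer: 9842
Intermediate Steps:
g(j) = -2*j² + 4*j (g(j) = -2*((j² - 4*j) + (j + j)) = -2*((j² - 4*j) + 2*j) = -2*(j² - 2*j) = -2*j² + 4*j)
-47278 - g(170) = -47278 - 2*170*(2 - 1*170) = -47278 - 2*170*(2 - 170) = -47278 - 2*170*(-168) = -47278 - 1*(-57120) = -47278 + 57120 = 9842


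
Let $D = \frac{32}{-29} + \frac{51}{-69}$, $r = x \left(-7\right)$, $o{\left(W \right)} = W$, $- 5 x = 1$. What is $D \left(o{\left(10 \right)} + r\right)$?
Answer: $- \frac{70053}{3335} \approx -21.005$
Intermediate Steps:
$x = - \frac{1}{5}$ ($x = \left(- \frac{1}{5}\right) 1 = - \frac{1}{5} \approx -0.2$)
$r = \frac{7}{5}$ ($r = \left(- \frac{1}{5}\right) \left(-7\right) = \frac{7}{5} \approx 1.4$)
$D = - \frac{1229}{667}$ ($D = 32 \left(- \frac{1}{29}\right) + 51 \left(- \frac{1}{69}\right) = - \frac{32}{29} - \frac{17}{23} = - \frac{1229}{667} \approx -1.8426$)
$D \left(o{\left(10 \right)} + r\right) = - \frac{1229 \left(10 + \frac{7}{5}\right)}{667} = \left(- \frac{1229}{667}\right) \frac{57}{5} = - \frac{70053}{3335}$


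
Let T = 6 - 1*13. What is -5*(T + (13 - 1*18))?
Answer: 60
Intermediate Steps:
T = -7 (T = 6 - 13 = -7)
-5*(T + (13 - 1*18)) = -5*(-7 + (13 - 1*18)) = -5*(-7 + (13 - 18)) = -5*(-7 - 5) = -5*(-12) = 60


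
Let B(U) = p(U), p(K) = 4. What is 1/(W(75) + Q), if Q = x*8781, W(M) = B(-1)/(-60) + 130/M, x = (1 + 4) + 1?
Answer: 3/158063 ≈ 1.8980e-5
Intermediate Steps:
B(U) = 4
x = 6 (x = 5 + 1 = 6)
W(M) = -1/15 + 130/M (W(M) = 4/(-60) + 130/M = 4*(-1/60) + 130/M = -1/15 + 130/M)
Q = 52686 (Q = 6*8781 = 52686)
1/(W(75) + Q) = 1/((1/15)*(1950 - 1*75)/75 + 52686) = 1/((1/15)*(1/75)*(1950 - 75) + 52686) = 1/((1/15)*(1/75)*1875 + 52686) = 1/(5/3 + 52686) = 1/(158063/3) = 3/158063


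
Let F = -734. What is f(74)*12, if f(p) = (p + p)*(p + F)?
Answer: -1172160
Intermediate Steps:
f(p) = 2*p*(-734 + p) (f(p) = (p + p)*(p - 734) = (2*p)*(-734 + p) = 2*p*(-734 + p))
f(74)*12 = (2*74*(-734 + 74))*12 = (2*74*(-660))*12 = -97680*12 = -1172160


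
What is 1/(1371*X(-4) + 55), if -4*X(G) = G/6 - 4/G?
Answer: -4/237 ≈ -0.016878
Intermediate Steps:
X(G) = 1/G - G/24 (X(G) = -(G/6 - 4/G)/4 = -(-4/G + G/6)/4 = 1/G - G/24)
1/(1371*X(-4) + 55) = 1/(1371*(1/(-4) - 1/24*(-4)) + 55) = 1/(1371*(-¼ + ⅙) + 55) = 1/(1371*(-1/12) + 55) = 1/(-457/4 + 55) = 1/(-237/4) = -4/237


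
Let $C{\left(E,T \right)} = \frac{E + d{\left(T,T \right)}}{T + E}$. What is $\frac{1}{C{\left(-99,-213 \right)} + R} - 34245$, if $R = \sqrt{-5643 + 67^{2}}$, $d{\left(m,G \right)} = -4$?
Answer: $\frac{3 \left(- 3561480 \sqrt{1154} + 1175641 i\right)}{- 103 i + 312 \sqrt{1154}} \approx -34245.0 - 0.029435 i$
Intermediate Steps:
$C{\left(E,T \right)} = \frac{-4 + E}{E + T}$ ($C{\left(E,T \right)} = \frac{E - 4}{T + E} = \frac{-4 + E}{E + T}$)
$R = i \sqrt{1154}$ ($R = \sqrt{-5643 + 4489} = \sqrt{-1154} = i \sqrt{1154} \approx 33.971 i$)
$\frac{1}{C{\left(-99,-213 \right)} + R} - 34245 = \frac{1}{\frac{-4 - 99}{-99 - 213} + i \sqrt{1154}} - 34245 = \frac{1}{\frac{1}{-312} \left(-103\right) + i \sqrt{1154}} - 34245 = \frac{1}{\left(- \frac{1}{312}\right) \left(-103\right) + i \sqrt{1154}} - 34245 = \frac{1}{\frac{103}{312} + i \sqrt{1154}} - 34245 = -34245 + \frac{1}{\frac{103}{312} + i \sqrt{1154}}$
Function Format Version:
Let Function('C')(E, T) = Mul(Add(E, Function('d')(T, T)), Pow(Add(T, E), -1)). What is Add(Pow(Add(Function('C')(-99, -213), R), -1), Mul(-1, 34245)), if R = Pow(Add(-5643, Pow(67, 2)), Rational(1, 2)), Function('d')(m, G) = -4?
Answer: Mul(3, Pow(Add(Mul(-103, I), Mul(312, Pow(1154, Rational(1, 2)))), -1), Add(Mul(-3561480, Pow(1154, Rational(1, 2))), Mul(1175641, I))) ≈ Add(-34245., Mul(-0.029435, I))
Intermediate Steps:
Function('C')(E, T) = Mul(Pow(Add(E, T), -1), Add(-4, E)) (Function('C')(E, T) = Mul(Add(E, -4), Pow(Add(T, E), -1)) = Mul(Add(-4, E), Pow(Add(E, T), -1)) = Mul(Pow(Add(E, T), -1), Add(-4, E)))
R = Mul(I, Pow(1154, Rational(1, 2))) (R = Pow(Add(-5643, 4489), Rational(1, 2)) = Pow(-1154, Rational(1, 2)) = Mul(I, Pow(1154, Rational(1, 2))) ≈ Mul(33.971, I))
Add(Pow(Add(Function('C')(-99, -213), R), -1), Mul(-1, 34245)) = Add(Pow(Add(Mul(Pow(Add(-99, -213), -1), Add(-4, -99)), Mul(I, Pow(1154, Rational(1, 2)))), -1), Mul(-1, 34245)) = Add(Pow(Add(Mul(Pow(-312, -1), -103), Mul(I, Pow(1154, Rational(1, 2)))), -1), -34245) = Add(Pow(Add(Mul(Rational(-1, 312), -103), Mul(I, Pow(1154, Rational(1, 2)))), -1), -34245) = Add(Pow(Add(Rational(103, 312), Mul(I, Pow(1154, Rational(1, 2)))), -1), -34245) = Add(-34245, Pow(Add(Rational(103, 312), Mul(I, Pow(1154, Rational(1, 2)))), -1))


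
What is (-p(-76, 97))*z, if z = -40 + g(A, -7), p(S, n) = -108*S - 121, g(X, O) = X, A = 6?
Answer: 274958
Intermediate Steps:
p(S, n) = -121 - 108*S
z = -34 (z = -40 + 6 = -34)
(-p(-76, 97))*z = -(-121 - 108*(-76))*(-34) = -(-121 + 8208)*(-34) = -1*8087*(-34) = -8087*(-34) = 274958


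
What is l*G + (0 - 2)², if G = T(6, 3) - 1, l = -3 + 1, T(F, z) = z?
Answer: 0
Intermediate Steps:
l = -2
G = 2 (G = 3 - 1 = 2)
l*G + (0 - 2)² = -2*2 + (0 - 2)² = -4 + (-2)² = -4 + 4 = 0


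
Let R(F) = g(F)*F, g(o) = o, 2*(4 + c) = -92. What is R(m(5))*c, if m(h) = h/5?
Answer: -50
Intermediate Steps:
c = -50 (c = -4 + (½)*(-92) = -4 - 46 = -50)
m(h) = h/5 (m(h) = h*(⅕) = h/5)
R(F) = F² (R(F) = F*F = F²)
R(m(5))*c = ((⅕)*5)²*(-50) = 1²*(-50) = 1*(-50) = -50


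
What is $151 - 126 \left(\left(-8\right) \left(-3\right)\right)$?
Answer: $-2873$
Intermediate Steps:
$151 - 126 \left(\left(-8\right) \left(-3\right)\right) = 151 - 3024 = -2873$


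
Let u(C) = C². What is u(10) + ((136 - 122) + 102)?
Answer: 216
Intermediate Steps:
u(10) + ((136 - 122) + 102) = 10² + ((136 - 122) + 102) = 100 + (14 + 102) = 100 + 116 = 216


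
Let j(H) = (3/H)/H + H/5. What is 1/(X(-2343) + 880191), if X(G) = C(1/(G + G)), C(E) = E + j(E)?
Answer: 3905/260682097994 ≈ 1.4980e-8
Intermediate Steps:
j(H) = 3/H² + H/5 (j(H) = 3/H² + H*(⅕) = 3/H² + H/5)
C(E) = 3/E² + 6*E/5 (C(E) = E + (3/E² + E/5) = 3/E² + 6*E/5)
X(G) = 12*G² + 3/(5*G) (X(G) = 3/(1/(G + G))² + 6/(5*(G + G)) = 3/(1/(2*G))² + 6/(5*((2*G))) = 3/(1/(2*G))² + 6*(1/(2*G))/5 = 3*(4*G²) + 3/(5*G) = 12*G² + 3/(5*G))
1/(X(-2343) + 880191) = 1/((⅗)*(1 + 20*(-2343)³)/(-2343) + 880191) = 1/((⅗)*(-1/2343)*(1 + 20*(-12862247607)) + 880191) = 1/((⅗)*(-1/2343)*(1 - 257244952140) + 880191) = 1/((⅗)*(-1/2343)*(-257244952139) + 880191) = 1/(257244952139/3905 + 880191) = 1/(260682097994/3905) = 3905/260682097994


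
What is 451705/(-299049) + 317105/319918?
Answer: -49678627045/95671157982 ≈ -0.51926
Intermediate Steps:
451705/(-299049) + 317105/319918 = 451705*(-1/299049) + 317105*(1/319918) = -451705/299049 + 317105/319918 = -49678627045/95671157982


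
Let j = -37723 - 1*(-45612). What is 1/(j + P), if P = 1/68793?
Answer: 68793/542707978 ≈ 0.00012676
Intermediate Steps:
P = 1/68793 ≈ 1.4536e-5
j = 7889 (j = -37723 + 45612 = 7889)
1/(j + P) = 1/(7889 + 1/68793) = 1/(542707978/68793) = 68793/542707978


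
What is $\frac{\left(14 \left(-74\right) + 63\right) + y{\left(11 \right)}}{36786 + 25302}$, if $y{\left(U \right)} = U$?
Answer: $- \frac{37}{2388} \approx -0.015494$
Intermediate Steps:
$\frac{\left(14 \left(-74\right) + 63\right) + y{\left(11 \right)}}{36786 + 25302} = \frac{\left(14 \left(-74\right) + 63\right) + 11}{36786 + 25302} = \frac{\left(-1036 + 63\right) + 11}{62088} = \left(-973 + 11\right) \frac{1}{62088} = \left(-962\right) \frac{1}{62088} = - \frac{37}{2388}$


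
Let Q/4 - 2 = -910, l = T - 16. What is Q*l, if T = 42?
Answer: -94432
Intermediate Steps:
l = 26 (l = 42 - 16 = 26)
Q = -3632 (Q = 8 + 4*(-910) = 8 - 3640 = -3632)
Q*l = -3632*26 = -94432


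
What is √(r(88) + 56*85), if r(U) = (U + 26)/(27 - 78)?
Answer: √1374994/17 ≈ 68.977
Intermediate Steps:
r(U) = -26/51 - U/51 (r(U) = (26 + U)/(-51) = (26 + U)*(-1/51) = -26/51 - U/51)
√(r(88) + 56*85) = √((-26/51 - 1/51*88) + 56*85) = √((-26/51 - 88/51) + 4760) = √(-38/17 + 4760) = √(80882/17) = √1374994/17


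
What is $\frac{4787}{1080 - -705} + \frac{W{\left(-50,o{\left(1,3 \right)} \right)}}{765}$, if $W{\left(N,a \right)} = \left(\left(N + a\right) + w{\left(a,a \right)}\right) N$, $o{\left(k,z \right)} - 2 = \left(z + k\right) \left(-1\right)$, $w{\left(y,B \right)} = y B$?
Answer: $\frac{611}{105} \approx 5.819$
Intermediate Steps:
$w{\left(y,B \right)} = B y$
$o{\left(k,z \right)} = 2 - k - z$ ($o{\left(k,z \right)} = 2 + \left(z + k\right) \left(-1\right) = 2 + \left(k + z\right) \left(-1\right) = 2 - \left(k + z\right) = 2 - k - z$)
$W{\left(N,a \right)} = N \left(N + a + a^{2}\right)$ ($W{\left(N,a \right)} = \left(\left(N + a\right) + a a\right) N = \left(\left(N + a\right) + a^{2}\right) N = \left(N + a + a^{2}\right) N = N \left(N + a + a^{2}\right)$)
$\frac{4787}{1080 - -705} + \frac{W{\left(-50,o{\left(1,3 \right)} \right)}}{765} = \frac{4787}{1080 - -705} + \frac{\left(-50\right) \left(-50 - 2 + \left(2 - 1 - 3\right)^{2}\right)}{765} = \frac{4787}{1080 + 705} + - 50 \left(-50 - 2 + \left(2 - 1 - 3\right)^{2}\right) \frac{1}{765} = \frac{4787}{1785} + - 50 \left(-50 - 2 + \left(-2\right)^{2}\right) \frac{1}{765} = 4787 \cdot \frac{1}{1785} + - 50 \left(-50 - 2 + 4\right) \frac{1}{765} = \frac{4787}{1785} + \left(-50\right) \left(-48\right) \frac{1}{765} = \frac{4787}{1785} + 2400 \cdot \frac{1}{765} = \frac{4787}{1785} + \frac{160}{51} = \frac{611}{105}$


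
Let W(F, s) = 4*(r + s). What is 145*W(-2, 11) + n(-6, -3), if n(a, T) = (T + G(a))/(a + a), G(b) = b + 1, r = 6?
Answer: 29582/3 ≈ 9860.7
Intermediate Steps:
G(b) = 1 + b
W(F, s) = 24 + 4*s (W(F, s) = 4*(6 + s) = 24 + 4*s)
n(a, T) = (1 + T + a)/(2*a) (n(a, T) = (T + (1 + a))/(a + a) = (1 + T + a)/((2*a)) = (1 + T + a)*(1/(2*a)) = (1 + T + a)/(2*a))
145*W(-2, 11) + n(-6, -3) = 145*(24 + 4*11) + (1/2)*(1 - 3 - 6)/(-6) = 145*(24 + 44) + (1/2)*(-1/6)*(-8) = 145*68 + 2/3 = 9860 + 2/3 = 29582/3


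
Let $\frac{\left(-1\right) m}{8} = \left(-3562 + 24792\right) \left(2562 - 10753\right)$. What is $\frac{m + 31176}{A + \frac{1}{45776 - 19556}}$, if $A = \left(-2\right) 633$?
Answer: $- \frac{36477017951520}{33194519} \approx -1.0989 \cdot 10^{6}$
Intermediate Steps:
$m = 1391159440$ ($m = - 8 \left(-3562 + 24792\right) \left(2562 - 10753\right) = - 8 \cdot 21230 \left(-8191\right) = \left(-8\right) \left(-173894930\right) = 1391159440$)
$A = -1266$
$\frac{m + 31176}{A + \frac{1}{45776 - 19556}} = \frac{1391159440 + 31176}{-1266 + \frac{1}{45776 - 19556}} = \frac{1391190616}{-1266 + \frac{1}{26220}} = \frac{1391190616}{- \frac{33194519}{26220}} = 1391190616 \left(- \frac{26220}{33194519}\right) = - \frac{36477017951520}{33194519}$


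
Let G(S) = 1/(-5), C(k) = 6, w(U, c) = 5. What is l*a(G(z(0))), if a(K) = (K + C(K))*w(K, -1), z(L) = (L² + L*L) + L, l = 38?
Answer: 1102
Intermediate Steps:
z(L) = L + 2*L² (z(L) = (L² + L²) + L = 2*L² + L = L + 2*L²)
G(S) = -⅕ (G(S) = 1*(-⅕) = -⅕)
a(K) = 30 + 5*K (a(K) = (K + 6)*5 = (6 + K)*5 = 30 + 5*K)
l*a(G(z(0))) = 38*(30 + 5*(-⅕)) = 38*(30 - 1) = 38*29 = 1102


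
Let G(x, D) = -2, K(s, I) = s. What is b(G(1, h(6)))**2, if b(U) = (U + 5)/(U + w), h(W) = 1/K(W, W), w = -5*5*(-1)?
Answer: 9/529 ≈ 0.017013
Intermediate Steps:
w = 25 (w = -25*(-1) = 25)
h(W) = 1/W
b(U) = (5 + U)/(25 + U) (b(U) = (U + 5)/(U + 25) = (5 + U)/(25 + U))
b(G(1, h(6)))**2 = ((5 - 2)/(25 - 2))**2 = (3/23)**2 = 9/529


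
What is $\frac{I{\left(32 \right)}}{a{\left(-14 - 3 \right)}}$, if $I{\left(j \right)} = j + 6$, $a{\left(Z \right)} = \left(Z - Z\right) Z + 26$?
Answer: $\frac{19}{13} \approx 1.4615$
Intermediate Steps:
$a{\left(Z \right)} = 26$ ($a{\left(Z \right)} = 0 Z + 26 = 0 + 26 = 26$)
$I{\left(j \right)} = 6 + j$
$\frac{I{\left(32 \right)}}{a{\left(-14 - 3 \right)}} = \frac{6 + 32}{26} = 38 \cdot \frac{1}{26} = \frac{19}{13}$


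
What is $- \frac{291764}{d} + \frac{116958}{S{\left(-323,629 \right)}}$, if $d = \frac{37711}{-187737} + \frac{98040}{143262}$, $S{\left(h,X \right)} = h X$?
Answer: $- \frac{88571431696247340942}{146767639867837} \approx -6.0348 \cdot 10^{5}$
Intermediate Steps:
$S{\left(h,X \right)} = X h$
$d = \frac{722399011}{1494198783}$ ($d = 37711 \left(- \frac{1}{187737}\right) + 98040 \cdot \frac{1}{143262} = - \frac{37711}{187737} + \frac{16340}{23877} = \frac{722399011}{1494198783} \approx 0.48347$)
$- \frac{291764}{d} + \frac{116958}{S{\left(-323,629 \right)}} = - \frac{291764}{\frac{722399011}{1494198783}} + \frac{116958}{629 \left(-323\right)} = \left(-291764\right) \frac{1494198783}{722399011} + \frac{116958}{-203167} = - \frac{435953413723212}{722399011} + 116958 \left(- \frac{1}{203167}\right) = - \frac{435953413723212}{722399011} - \frac{116958}{203167} = - \frac{88571431696247340942}{146767639867837}$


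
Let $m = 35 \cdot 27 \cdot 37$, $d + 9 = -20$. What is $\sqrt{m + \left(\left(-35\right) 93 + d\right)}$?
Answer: $\sqrt{31681} \approx 177.99$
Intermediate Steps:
$d = -29$ ($d = -9 - 20 = -29$)
$m = 34965$ ($m = 945 \cdot 37 = 34965$)
$\sqrt{m + \left(\left(-35\right) 93 + d\right)} = \sqrt{34965 - 3284} = \sqrt{31681}$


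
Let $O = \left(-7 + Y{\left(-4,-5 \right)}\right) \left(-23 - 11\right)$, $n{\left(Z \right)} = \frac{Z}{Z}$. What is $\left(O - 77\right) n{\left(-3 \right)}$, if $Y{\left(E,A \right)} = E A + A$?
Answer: $-349$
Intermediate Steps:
$n{\left(Z \right)} = 1$
$Y{\left(E,A \right)} = A + A E$ ($Y{\left(E,A \right)} = A E + A = A + A E$)
$O = -272$ ($O = \left(-7 - 5 \left(1 - 4\right)\right) \left(-23 - 11\right) = \left(-7 - -15\right) \left(-34\right) = \left(-7 + 15\right) \left(-34\right) = 8 \left(-34\right) = -272$)
$\left(O - 77\right) n{\left(-3 \right)} = \left(-272 - 77\right) 1 = \left(-349\right) 1 = -349$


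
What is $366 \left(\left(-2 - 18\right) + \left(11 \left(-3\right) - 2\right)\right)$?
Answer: $-20130$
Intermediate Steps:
$366 \left(\left(-2 - 18\right) + \left(11 \left(-3\right) - 2\right)\right) = 366 \left(\left(-2 - 18\right) - 35\right) = 366 \left(-20 - 35\right) = 366 \left(-55\right) = -20130$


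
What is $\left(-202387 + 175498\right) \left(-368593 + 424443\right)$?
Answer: $-1501750650$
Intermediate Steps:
$\left(-202387 + 175498\right) \left(-368593 + 424443\right) = \left(-26889\right) 55850 = -1501750650$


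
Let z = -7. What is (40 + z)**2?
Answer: 1089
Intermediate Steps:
(40 + z)**2 = (40 - 7)**2 = 33**2 = 1089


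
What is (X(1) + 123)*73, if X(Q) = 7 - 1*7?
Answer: 8979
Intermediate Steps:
X(Q) = 0 (X(Q) = 7 - 7 = 0)
(X(1) + 123)*73 = (0 + 123)*73 = 123*73 = 8979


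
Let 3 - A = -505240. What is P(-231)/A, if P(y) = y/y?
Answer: 1/505243 ≈ 1.9792e-6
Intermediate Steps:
A = 505243 (A = 3 - 1*(-505240) = 3 + 505240 = 505243)
P(y) = 1
P(-231)/A = 1/505243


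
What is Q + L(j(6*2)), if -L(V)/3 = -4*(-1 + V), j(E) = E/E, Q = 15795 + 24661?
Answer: 40456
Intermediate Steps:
Q = 40456
j(E) = 1
L(V) = -12 + 12*V (L(V) = -(-12)*(-1 + V) = -3*(4 - 4*V) = -12 + 12*V)
Q + L(j(6*2)) = 40456 + (-12 + 12*1) = 40456 + (-12 + 12) = 40456 + 0 = 40456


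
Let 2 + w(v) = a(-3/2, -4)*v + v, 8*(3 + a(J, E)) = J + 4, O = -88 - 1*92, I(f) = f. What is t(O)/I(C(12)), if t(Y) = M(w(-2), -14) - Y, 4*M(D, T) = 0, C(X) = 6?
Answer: 30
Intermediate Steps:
O = -180 (O = -88 - 92 = -180)
a(J, E) = -5/2 + J/8 (a(J, E) = -3 + (J + 4)/8 = -3 + (4 + J)/8 = -3 + (½ + J/8) = -5/2 + J/8)
w(v) = -2 - 27*v/16 (w(v) = -2 + ((-5/2 + (-3/2)/8)*v + v) = -2 + ((-5/2 + (-3*½)/8)*v + v) = -2 + ((-5/2 + (⅛)*(-3/2))*v + v) = -2 + ((-5/2 - 3/16)*v + v) = -2 + (-43*v/16 + v) = -2 - 27*v/16)
M(D, T) = 0 (M(D, T) = (¼)*0 = 0)
t(Y) = -Y (t(Y) = 0 - Y = -Y)
t(O)/I(C(12)) = -1*(-180)/6 = 180*(⅙) = 30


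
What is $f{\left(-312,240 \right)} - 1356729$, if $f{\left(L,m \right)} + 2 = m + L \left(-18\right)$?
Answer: $-1350875$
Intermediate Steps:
$f{\left(L,m \right)} = -2 + m - 18 L$ ($f{\left(L,m \right)} = -2 + \left(m + L \left(-18\right)\right) = -2 - \left(- m + 18 L\right) = -2 + m - 18 L$)
$f{\left(-312,240 \right)} - 1356729 = \left(-2 + 240 - -5616\right) - 1356729 = \left(-2 + 240 + 5616\right) - 1356729 = 5854 - 1356729 = -1350875$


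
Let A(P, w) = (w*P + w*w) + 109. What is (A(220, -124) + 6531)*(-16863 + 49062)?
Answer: -169495536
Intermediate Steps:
A(P, w) = 109 + w**2 + P*w (A(P, w) = (P*w + w**2) + 109 = (w**2 + P*w) + 109 = 109 + w**2 + P*w)
(A(220, -124) + 6531)*(-16863 + 49062) = ((109 + (-124)**2 + 220*(-124)) + 6531)*(-16863 + 49062) = ((109 + 15376 - 27280) + 6531)*32199 = (-11795 + 6531)*32199 = -5264*32199 = -169495536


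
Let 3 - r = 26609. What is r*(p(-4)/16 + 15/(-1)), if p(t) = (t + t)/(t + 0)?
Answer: 1583057/4 ≈ 3.9576e+5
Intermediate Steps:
r = -26606 (r = 3 - 1*26609 = 3 - 26609 = -26606)
p(t) = 2 (p(t) = (2*t)/t = 2)
r*(p(-4)/16 + 15/(-1)) = -26606*(2/16 + 15/(-1)) = -26606*(2*(1/16) + 15*(-1)) = -26606*(⅛ - 15) = -26606*(-119/8) = 1583057/4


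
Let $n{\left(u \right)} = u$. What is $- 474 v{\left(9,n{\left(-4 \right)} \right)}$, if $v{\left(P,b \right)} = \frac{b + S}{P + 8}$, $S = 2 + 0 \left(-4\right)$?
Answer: $\frac{948}{17} \approx 55.765$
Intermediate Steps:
$S = 2$ ($S = 2 + 0 = 2$)
$v{\left(P,b \right)} = \frac{2 + b}{8 + P}$ ($v{\left(P,b \right)} = \frac{b + 2}{P + 8} = \frac{2 + b}{8 + P}$)
$- 474 v{\left(9,n{\left(-4 \right)} \right)} = - 474 \frac{2 - 4}{8 + 9} = - 474 \cdot \frac{1}{17} \left(-2\right) = \left(-474\right) \left(- \frac{2}{17}\right) = \frac{948}{17}$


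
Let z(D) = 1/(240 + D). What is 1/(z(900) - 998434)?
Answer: -1140/1138214759 ≈ -1.0016e-6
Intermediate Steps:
1/(z(900) - 998434) = 1/(1/(240 + 900) - 998434) = 1/(1/1140 - 998434) = 1/(-1138214759/1140) = -1140/1138214759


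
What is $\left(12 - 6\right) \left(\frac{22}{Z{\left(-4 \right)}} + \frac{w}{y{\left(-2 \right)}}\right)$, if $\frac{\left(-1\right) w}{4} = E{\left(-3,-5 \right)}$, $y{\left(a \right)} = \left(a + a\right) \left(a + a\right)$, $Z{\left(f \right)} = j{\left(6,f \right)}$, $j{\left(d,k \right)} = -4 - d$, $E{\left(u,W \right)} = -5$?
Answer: $- \frac{57}{10} \approx -5.7$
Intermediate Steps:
$Z{\left(f \right)} = -10$ ($Z{\left(f \right)} = -4 - 6 = -10$)
$y{\left(a \right)} = 4 a^{2}$ ($y{\left(a \right)} = 2 a 2 a = 4 a^{2}$)
$w = 20$ ($w = \left(-4\right) \left(-5\right) = 20$)
$\left(12 - 6\right) \left(\frac{22}{Z{\left(-4 \right)}} + \frac{w}{y{\left(-2 \right)}}\right) = \left(12 - 6\right) \left(\frac{22}{-10} + \frac{20}{4 \left(-2\right)^{2}}\right) = 6 \left(22 \left(- \frac{1}{10}\right) + \frac{20}{4 \cdot 4}\right) = 6 \left(- \frac{11}{5} + \frac{20}{16}\right) = 6 \left(- \frac{11}{5} + 20 \cdot \frac{1}{16}\right) = 6 \left(- \frac{11}{5} + \frac{5}{4}\right) = 6 \left(- \frac{19}{20}\right) = - \frac{57}{10}$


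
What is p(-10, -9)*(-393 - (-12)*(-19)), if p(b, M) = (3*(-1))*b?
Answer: -18630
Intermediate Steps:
p(b, M) = -3*b
p(-10, -9)*(-393 - (-12)*(-19)) = (-3*(-10))*(-393 - (-12)*(-19)) = 30*(-393 - 1*228) = 30*(-393 - 228) = 30*(-621) = -18630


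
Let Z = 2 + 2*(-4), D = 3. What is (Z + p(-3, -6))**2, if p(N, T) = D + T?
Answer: 81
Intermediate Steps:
p(N, T) = 3 + T
Z = -6 (Z = 2 - 8 = -6)
(Z + p(-3, -6))**2 = (-6 + (3 - 6))**2 = (-6 - 3)**2 = (-9)**2 = 81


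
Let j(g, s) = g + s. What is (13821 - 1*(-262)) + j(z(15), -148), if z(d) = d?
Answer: 13950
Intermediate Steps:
(13821 - 1*(-262)) + j(z(15), -148) = (13821 - 1*(-262)) + (15 - 148) = (13821 + 262) - 133 = 14083 - 133 = 13950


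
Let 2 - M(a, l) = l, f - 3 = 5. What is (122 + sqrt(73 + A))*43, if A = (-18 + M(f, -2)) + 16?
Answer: 5246 + 215*sqrt(3) ≈ 5618.4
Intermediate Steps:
f = 8 (f = 3 + 5 = 8)
M(a, l) = 2 - l
A = 2 (A = (-18 + (2 - 1*(-2))) + 16 = (-18 + (2 + 2)) + 16 = (-18 + 4) + 16 = -14 + 16 = 2)
(122 + sqrt(73 + A))*43 = (122 + sqrt(73 + 2))*43 = (122 + sqrt(75))*43 = (122 + 5*sqrt(3))*43 = 5246 + 215*sqrt(3)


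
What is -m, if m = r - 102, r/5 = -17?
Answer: 187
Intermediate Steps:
r = -85 (r = 5*(-17) = -85)
m = -187 (m = -85 - 102 = -187)
-m = -1*(-187) = 187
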